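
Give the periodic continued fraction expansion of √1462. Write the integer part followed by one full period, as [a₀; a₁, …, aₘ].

a₀ = ⌊√1462⌋ = 38.

[38; 4, 4, 4, 76]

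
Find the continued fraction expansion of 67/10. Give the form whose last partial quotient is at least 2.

67 = 6*10 + 7
10 = 1*7 + 3
7 = 2*3 + 1
3 = 3*1 + 0  (stop)
So 67/10 = [6; 1, 2, 3].

[6; 1, 2, 3]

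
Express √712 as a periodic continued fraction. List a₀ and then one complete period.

a₀ = ⌊√712⌋ = 26.
With m₀=0, d₀=1 and mₖ₊₁ = dₖaₖ − mₖ, dₖ₊₁ = (n − mₖ₊₁²)/dₖ, aₖ₊₁ = ⌊(a₀+mₖ₊₁)/dₖ₊₁⌋:
  k=1: m=26, d=36, a=1
  k=2: m=10, d=17, a=2
  k=3: m=24, d=8, a=6
  k=4: m=24, d=17, a=2
  k=5: m=10, d=36, a=1
  k=6: m=26, d=1, a=52
d=1 and a=2a₀=52 at k=6, so the next step gives (m, d) = (26, 36) again — its k=1 value — and the period has length 6.

[26; 1, 2, 6, 2, 1, 52]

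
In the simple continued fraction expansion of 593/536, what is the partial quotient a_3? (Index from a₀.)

2

593 = 1·536 + 57   →  a_0 = 1
536 = 9·57 + 23   →  a_1 = 9
57 = 2·23 + 11   →  a_2 = 2
23 = 2·11 + 1   →  a_3 = 2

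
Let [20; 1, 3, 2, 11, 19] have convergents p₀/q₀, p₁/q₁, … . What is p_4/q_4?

Using pₖ = aₖpₖ₋₁ + pₖ₋₂, qₖ = aₖqₖ₋₁ + qₖ₋₂ (with p₋₁=1, p₋₂=0, q₋₁=0, q₋₂=1):
  k=0: a=20, p=20, q=1
  k=1: a=1, p=21, q=1
  k=2: a=3, p=83, q=4
  k=3: a=2, p=187, q=9
  k=4: a=11, p=2140, q=103

2140/103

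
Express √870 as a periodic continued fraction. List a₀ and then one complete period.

[29; 2, 58]

a₀ = ⌊√870⌋ = 29.
With m₀=0, d₀=1 and mₖ₊₁ = dₖaₖ − mₖ, dₖ₊₁ = (n − mₖ₊₁²)/dₖ, aₖ₊₁ = ⌊(a₀+mₖ₊₁)/dₖ₊₁⌋:
  k=1: m=29, d=29, a=2
  k=2: m=29, d=1, a=58
d=1 and a=2a₀=58 at k=2, so the next step gives (m, d) = (29, 29) again — its k=1 value — and the period has length 2.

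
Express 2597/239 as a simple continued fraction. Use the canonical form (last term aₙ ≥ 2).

[10; 1, 6, 2, 7, 2]

2597 = 10×239 + 207
239 = 1×207 + 32
207 = 6×32 + 15
32 = 2×15 + 2
15 = 7×2 + 1
2 = 2×1 + 0  (stop)
So 2597/239 = [10; 1, 6, 2, 7, 2].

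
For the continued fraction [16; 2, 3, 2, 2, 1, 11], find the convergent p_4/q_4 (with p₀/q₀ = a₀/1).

641/39

Using pₖ = aₖpₖ₋₁ + pₖ₋₂, qₖ = aₖqₖ₋₁ + qₖ₋₂ (with p₋₁=1, p₋₂=0, q₋₁=0, q₋₂=1):
  k=0: a=16, p=16, q=1
  k=1: a=2, p=33, q=2
  k=2: a=3, p=115, q=7
  k=3: a=2, p=263, q=16
  k=4: a=2, p=641, q=39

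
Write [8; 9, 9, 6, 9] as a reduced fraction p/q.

37232/4591

Fold from the inside: start with 9/1.
  6 + 1/9 = 55/9
  9 + 9/55 = 504/55
  9 + 55/504 = 4591/504
  8 + 504/4591 = 37232/4591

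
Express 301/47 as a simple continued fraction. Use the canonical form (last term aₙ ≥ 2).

[6; 2, 2, 9]

301 = 6·47 + 19
47 = 2·19 + 9
19 = 2·9 + 1
9 = 9·1 + 0  (stop)
So 301/47 = [6; 2, 2, 9].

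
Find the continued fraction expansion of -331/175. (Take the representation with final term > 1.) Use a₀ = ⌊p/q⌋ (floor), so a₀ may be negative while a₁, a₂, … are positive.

[-2; 9, 4, 1, 3]

-331 = -2*175 + 19
175 = 9*19 + 4
19 = 4*4 + 3
4 = 1*3 + 1
3 = 3*1 + 0  (stop)
So -331/175 = [-2; 9, 4, 1, 3].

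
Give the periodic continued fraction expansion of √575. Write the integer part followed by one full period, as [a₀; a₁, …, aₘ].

[23; 1, 46]

a₀ = ⌊√575⌋ = 23.
With m₀=0, d₀=1 and mₖ₊₁ = dₖaₖ − mₖ, dₖ₊₁ = (n − mₖ₊₁²)/dₖ, aₖ₊₁ = ⌊(a₀+mₖ₊₁)/dₖ₊₁⌋:
  k=1: m=23, d=46, a=1
  k=2: m=23, d=1, a=46
d=1 and a=2a₀=46 at k=2, so the next step gives (m, d) = (23, 46) again — its k=1 value — and the period has length 2.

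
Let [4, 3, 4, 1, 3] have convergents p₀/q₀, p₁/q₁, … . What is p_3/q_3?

69/16

Using pₖ = aₖpₖ₋₁ + pₖ₋₂, qₖ = aₖqₖ₋₁ + qₖ₋₂ (with p₋₁=1, p₋₂=0, q₋₁=0, q₋₂=1):
  k=0: a=4, p=4, q=1
  k=1: a=3, p=13, q=3
  k=2: a=4, p=56, q=13
  k=3: a=1, p=69, q=16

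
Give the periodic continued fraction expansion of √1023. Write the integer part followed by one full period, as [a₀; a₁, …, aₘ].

a₀ = ⌊√1023⌋ = 31.
With m₀=0, d₀=1 and mₖ₊₁ = dₖaₖ − mₖ, dₖ₊₁ = (n − mₖ₊₁²)/dₖ, aₖ₊₁ = ⌊(a₀+mₖ₊₁)/dₖ₊₁⌋:
  k=1: m=31, d=62, a=1
  k=2: m=31, d=1, a=62
d=1 and a=2a₀=62 at k=2, so the next step gives (m, d) = (31, 62) again — its k=1 value — and the period has length 2.

[31; 1, 62]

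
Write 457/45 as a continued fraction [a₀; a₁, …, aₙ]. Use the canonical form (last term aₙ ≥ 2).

457 = 10*45 + 7
45 = 6*7 + 3
7 = 2*3 + 1
3 = 3*1 + 0  (stop)
So 457/45 = [10; 6, 2, 3].

[10; 6, 2, 3]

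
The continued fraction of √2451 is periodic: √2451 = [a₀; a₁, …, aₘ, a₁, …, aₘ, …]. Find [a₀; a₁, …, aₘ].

[49; 1, 1, 32, 1, 1, 98]

a₀ = ⌊√2451⌋ = 49.
With m₀=0, d₀=1 and mₖ₊₁ = dₖaₖ − mₖ, dₖ₊₁ = (n − mₖ₊₁²)/dₖ, aₖ₊₁ = ⌊(a₀+mₖ₊₁)/dₖ₊₁⌋:
  k=1: m=49, d=50, a=1
  k=2: m=1, d=49, a=1
  k=3: m=48, d=3, a=32
  k=4: m=48, d=49, a=1
  k=5: m=1, d=50, a=1
  k=6: m=49, d=1, a=98
d=1 and a=2a₀=98 at k=6, so the next step gives (m, d) = (49, 50) again — its k=1 value — and the period has length 6.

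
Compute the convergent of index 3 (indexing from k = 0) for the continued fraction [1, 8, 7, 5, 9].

329/293

Using pₖ = aₖpₖ₋₁ + pₖ₋₂, qₖ = aₖqₖ₋₁ + qₖ₋₂ (with p₋₁=1, p₋₂=0, q₋₁=0, q₋₂=1):
  k=0: a=1, p=1, q=1
  k=1: a=8, p=9, q=8
  k=2: a=7, p=64, q=57
  k=3: a=5, p=329, q=293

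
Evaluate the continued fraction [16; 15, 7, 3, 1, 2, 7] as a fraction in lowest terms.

Using pₖ = aₖpₖ₋₁ + pₖ₋₂ and qₖ = aₖqₖ₋₁ + qₖ₋₂:
  k=0: a=16, p=16, q=1
  k=1: a=15, p=241, q=15
  k=2: a=7, p=1703, q=106
  k=3: a=3, p=5350, q=333
  k=4: a=1, p=7053, q=439
  k=5: a=2, p=19456, q=1211
  k=6: a=7, p=143245, q=8916

143245/8916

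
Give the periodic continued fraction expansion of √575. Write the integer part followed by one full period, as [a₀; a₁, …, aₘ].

a₀ = ⌊√575⌋ = 23.

[23; 1, 46]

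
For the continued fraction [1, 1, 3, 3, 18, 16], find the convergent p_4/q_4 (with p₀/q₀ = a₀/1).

421/238

Using pₖ = aₖpₖ₋₁ + pₖ₋₂, qₖ = aₖqₖ₋₁ + qₖ₋₂ (with p₋₁=1, p₋₂=0, q₋₁=0, q₋₂=1):
  k=0: a=1, p=1, q=1
  k=1: a=1, p=2, q=1
  k=2: a=3, p=7, q=4
  k=3: a=3, p=23, q=13
  k=4: a=18, p=421, q=238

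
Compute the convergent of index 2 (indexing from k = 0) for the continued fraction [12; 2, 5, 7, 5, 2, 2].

Using pₖ = aₖpₖ₋₁ + pₖ₋₂, qₖ = aₖqₖ₋₁ + qₖ₋₂ (with p₋₁=1, p₋₂=0, q₋₁=0, q₋₂=1):
  k=0: a=12, p=12, q=1
  k=1: a=2, p=25, q=2
  k=2: a=5, p=137, q=11

137/11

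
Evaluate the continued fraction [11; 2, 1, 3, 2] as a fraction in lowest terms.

Using pₖ = aₖpₖ₋₁ + pₖ₋₂ and qₖ = aₖqₖ₋₁ + qₖ₋₂:
  k=0: a=11, p=11, q=1
  k=1: a=2, p=23, q=2
  k=2: a=1, p=34, q=3
  k=3: a=3, p=125, q=11
  k=4: a=2, p=284, q=25

284/25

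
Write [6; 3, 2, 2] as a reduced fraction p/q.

107/17

Fold from the inside: start with 2/1.
  2 + 1/2 = 5/2
  3 + 2/5 = 17/5
  6 + 5/17 = 107/17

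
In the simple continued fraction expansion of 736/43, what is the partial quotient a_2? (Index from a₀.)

736 = 17·43 + 5   →  a_0 = 17
43 = 8·5 + 3   →  a_1 = 8
5 = 1·3 + 2   →  a_2 = 1

1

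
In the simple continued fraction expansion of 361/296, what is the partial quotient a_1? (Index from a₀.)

361 = 1·296 + 65   →  a_0 = 1
296 = 4·65 + 36   →  a_1 = 4

4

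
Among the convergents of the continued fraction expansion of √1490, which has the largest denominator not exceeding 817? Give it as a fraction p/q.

29761/771

√1490 = [38; 1, 1, 1, 1, 76, …] (period length 5).
Convergents:
  p_0/q_0 = 38/1
  p_1/q_1 = 39/1
  p_2/q_2 = 77/2
  p_3/q_3 = 116/3
  p_4/q_4 = 193/5
  p_5/q_5 = 14784/383
  p_6/q_6 = 14977/388
  p_7/q_7 = 29761/771
  p_8/q_8 = 44738/1159
q_7 = 771 ≤ 817 < 1159 = q_8, so the answer is 29761/771.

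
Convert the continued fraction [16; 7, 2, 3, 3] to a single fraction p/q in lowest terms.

Using pₖ = aₖpₖ₋₁ + pₖ₋₂ and qₖ = aₖqₖ₋₁ + qₖ₋₂:
  k=0: a=16, p=16, q=1
  k=1: a=7, p=113, q=7
  k=2: a=2, p=242, q=15
  k=3: a=3, p=839, q=52
  k=4: a=3, p=2759, q=171

2759/171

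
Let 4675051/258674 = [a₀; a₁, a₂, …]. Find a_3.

4675051 = 18·258674 + 18919   →  a_0 = 18
258674 = 13·18919 + 12727   →  a_1 = 13
18919 = 1·12727 + 6192   →  a_2 = 1
12727 = 2·6192 + 343   →  a_3 = 2

2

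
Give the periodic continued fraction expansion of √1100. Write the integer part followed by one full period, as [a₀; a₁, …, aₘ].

a₀ = ⌊√1100⌋ = 33.
With m₀=0, d₀=1 and mₖ₊₁ = dₖaₖ − mₖ, dₖ₊₁ = (n − mₖ₊₁²)/dₖ, aₖ₊₁ = ⌊(a₀+mₖ₊₁)/dₖ₊₁⌋:
  k=1: m=33, d=11, a=6
  k=2: m=33, d=1, a=66
d=1 and a=2a₀=66 at k=2, so the next step gives (m, d) = (33, 11) again — its k=1 value — and the period has length 2.

[33; 6, 66]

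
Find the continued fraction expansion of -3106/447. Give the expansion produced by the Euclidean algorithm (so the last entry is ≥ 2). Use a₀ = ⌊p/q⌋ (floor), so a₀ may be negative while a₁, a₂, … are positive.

[-7; 19, 2, 3, 3]

-3106 = -7*447 + 23
447 = 19*23 + 10
23 = 2*10 + 3
10 = 3*3 + 1
3 = 3*1 + 0  (stop)
So -3106/447 = [-7; 19, 2, 3, 3].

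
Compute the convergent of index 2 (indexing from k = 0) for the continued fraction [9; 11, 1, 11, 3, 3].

109/12

Using pₖ = aₖpₖ₋₁ + pₖ₋₂, qₖ = aₖqₖ₋₁ + qₖ₋₂ (with p₋₁=1, p₋₂=0, q₋₁=0, q₋₂=1):
  k=0: a=9, p=9, q=1
  k=1: a=11, p=100, q=11
  k=2: a=1, p=109, q=12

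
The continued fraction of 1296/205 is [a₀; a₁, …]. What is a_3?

1296 = 6·205 + 66   →  a_0 = 6
205 = 3·66 + 7   →  a_1 = 3
66 = 9·7 + 3   →  a_2 = 9
7 = 2·3 + 1   →  a_3 = 2

2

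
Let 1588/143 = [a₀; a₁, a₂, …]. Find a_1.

9

1588 = 11·143 + 15   →  a_0 = 11
143 = 9·15 + 8   →  a_1 = 9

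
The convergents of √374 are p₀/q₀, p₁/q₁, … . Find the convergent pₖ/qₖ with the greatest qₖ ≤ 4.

58/3

√374 = [19; 2, 1, 18, 1, 2, 38, …] (period length 6).
Convergents:
  p_0/q_0 = 19/1
  p_1/q_1 = 39/2
  p_2/q_2 = 58/3
  p_3/q_3 = 1083/56
q_2 = 3 ≤ 4 < 56 = q_3, so the answer is 58/3.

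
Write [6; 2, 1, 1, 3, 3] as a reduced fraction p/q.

Fold from the inside: start with 3/1.
  3 + 1/3 = 10/3
  1 + 3/10 = 13/10
  1 + 10/13 = 23/13
  2 + 13/23 = 59/23
  6 + 23/59 = 377/59

377/59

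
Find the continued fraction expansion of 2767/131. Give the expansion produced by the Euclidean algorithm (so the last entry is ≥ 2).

[21; 8, 5, 3]

2767 = 21*131 + 16
131 = 8*16 + 3
16 = 5*3 + 1
3 = 3*1 + 0  (stop)
So 2767/131 = [21; 8, 5, 3].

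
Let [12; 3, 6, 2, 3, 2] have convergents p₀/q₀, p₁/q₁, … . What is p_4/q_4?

1749/142

Using pₖ = aₖpₖ₋₁ + pₖ₋₂, qₖ = aₖqₖ₋₁ + qₖ₋₂ (with p₋₁=1, p₋₂=0, q₋₁=0, q₋₂=1):
  k=0: a=12, p=12, q=1
  k=1: a=3, p=37, q=3
  k=2: a=6, p=234, q=19
  k=3: a=2, p=505, q=41
  k=4: a=3, p=1749, q=142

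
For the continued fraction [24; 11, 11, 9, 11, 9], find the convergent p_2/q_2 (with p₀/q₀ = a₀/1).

Using pₖ = aₖpₖ₋₁ + pₖ₋₂, qₖ = aₖqₖ₋₁ + qₖ₋₂ (with p₋₁=1, p₋₂=0, q₋₁=0, q₋₂=1):
  k=0: a=24, p=24, q=1
  k=1: a=11, p=265, q=11
  k=2: a=11, p=2939, q=122

2939/122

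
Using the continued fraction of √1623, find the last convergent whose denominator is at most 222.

√1623 = [40; 3, 2, 26, 2, 3, 80, …] (period length 6).
Convergents:
  p_0/q_0 = 40/1
  p_1/q_1 = 121/3
  p_2/q_2 = 282/7
  p_3/q_3 = 7453/185
  p_4/q_4 = 15188/377
q_3 = 185 ≤ 222 < 377 = q_4, so the answer is 7453/185.

7453/185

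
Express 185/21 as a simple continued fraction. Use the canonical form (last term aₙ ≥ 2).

185 = 8×21 + 17
21 = 1×17 + 4
17 = 4×4 + 1
4 = 4×1 + 0  (stop)
So 185/21 = [8; 1, 4, 4].

[8; 1, 4, 4]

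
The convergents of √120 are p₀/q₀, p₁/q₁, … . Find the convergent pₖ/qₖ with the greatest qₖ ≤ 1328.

√120 = [10; 1, 20, …] (period length 2).
Convergents:
  p_0/q_0 = 10/1
  p_1/q_1 = 11/1
  p_2/q_2 = 230/21
  p_3/q_3 = 241/22
  p_4/q_4 = 5050/461
  p_5/q_5 = 5291/483
  p_6/q_6 = 110870/10121
q_5 = 483 ≤ 1328 < 10121 = q_6, so the answer is 5291/483.

5291/483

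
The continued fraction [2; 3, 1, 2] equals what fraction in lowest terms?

Fold from the inside: start with 2/1.
  1 + 1/2 = 3/2
  3 + 2/3 = 11/3
  2 + 3/11 = 25/11

25/11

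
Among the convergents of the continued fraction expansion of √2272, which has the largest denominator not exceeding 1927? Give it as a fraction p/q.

√2272 = [47; 1, 1, 1, 94, …] (period length 4).
Convergents:
  p_0/q_0 = 47/1
  p_1/q_1 = 48/1
  p_2/q_2 = 95/2
  p_3/q_3 = 143/3
  p_4/q_4 = 13537/284
  p_5/q_5 = 13680/287
  p_6/q_6 = 27217/571
  p_7/q_7 = 40897/858
  p_8/q_8 = 3871535/81223
q_7 = 858 ≤ 1927 < 81223 = q_8, so the answer is 40897/858.

40897/858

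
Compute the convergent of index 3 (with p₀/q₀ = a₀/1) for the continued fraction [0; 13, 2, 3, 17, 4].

Using pₖ = aₖpₖ₋₁ + pₖ₋₂, qₖ = aₖqₖ₋₁ + qₖ₋₂ (with p₋₁=1, p₋₂=0, q₋₁=0, q₋₂=1):
  k=0: a=0, p=0, q=1
  k=1: a=13, p=1, q=13
  k=2: a=2, p=2, q=27
  k=3: a=3, p=7, q=94

7/94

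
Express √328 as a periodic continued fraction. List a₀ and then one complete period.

[18; 9, 36]

a₀ = ⌊√328⌋ = 18.
With m₀=0, d₀=1 and mₖ₊₁ = dₖaₖ − mₖ, dₖ₊₁ = (n − mₖ₊₁²)/dₖ, aₖ₊₁ = ⌊(a₀+mₖ₊₁)/dₖ₊₁⌋:
  k=1: m=18, d=4, a=9
  k=2: m=18, d=1, a=36
d=1 and a=2a₀=36 at k=2, so the next step gives (m, d) = (18, 4) again — its k=1 value — and the period has length 2.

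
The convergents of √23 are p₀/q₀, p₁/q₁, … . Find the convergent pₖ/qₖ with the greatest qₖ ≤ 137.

√23 = [4; 1, 3, 1, 8, …] (period length 4).
Convergents:
  p_0/q_0 = 4/1
  p_1/q_1 = 5/1
  p_2/q_2 = 19/4
  p_3/q_3 = 24/5
  p_4/q_4 = 211/44
  p_5/q_5 = 235/49
  p_6/q_6 = 916/191
q_5 = 49 ≤ 137 < 191 = q_6, so the answer is 235/49.

235/49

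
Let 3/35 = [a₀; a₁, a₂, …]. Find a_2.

3 = 0·35 + 3   →  a_0 = 0
35 = 11·3 + 2   →  a_1 = 11
3 = 1·2 + 1   →  a_2 = 1

1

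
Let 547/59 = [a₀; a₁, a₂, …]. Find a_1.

3

547 = 9·59 + 16   →  a_0 = 9
59 = 3·16 + 11   →  a_1 = 3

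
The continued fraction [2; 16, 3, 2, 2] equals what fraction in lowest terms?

571/277

Using pₖ = aₖpₖ₋₁ + pₖ₋₂ and qₖ = aₖqₖ₋₁ + qₖ₋₂:
  k=0: a=2, p=2, q=1
  k=1: a=16, p=33, q=16
  k=2: a=3, p=101, q=49
  k=3: a=2, p=235, q=114
  k=4: a=2, p=571, q=277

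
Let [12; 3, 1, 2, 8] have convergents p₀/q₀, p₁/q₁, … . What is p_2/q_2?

Using pₖ = aₖpₖ₋₁ + pₖ₋₂, qₖ = aₖqₖ₋₁ + qₖ₋₂ (with p₋₁=1, p₋₂=0, q₋₁=0, q₋₂=1):
  k=0: a=12, p=12, q=1
  k=1: a=3, p=37, q=3
  k=2: a=1, p=49, q=4

49/4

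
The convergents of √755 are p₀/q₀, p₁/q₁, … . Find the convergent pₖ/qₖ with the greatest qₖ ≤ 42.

√755 = [27; 2, 10, 2, 54, …] (period length 4).
Convergents:
  p_0/q_0 = 27/1
  p_1/q_1 = 55/2
  p_2/q_2 = 577/21
  p_3/q_3 = 1209/44
q_2 = 21 ≤ 42 < 44 = q_3, so the answer is 577/21.

577/21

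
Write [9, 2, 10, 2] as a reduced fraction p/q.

417/44

Using pₖ = aₖpₖ₋₁ + pₖ₋₂ and qₖ = aₖqₖ₋₁ + qₖ₋₂:
  k=0: a=9, p=9, q=1
  k=1: a=2, p=19, q=2
  k=2: a=10, p=199, q=21
  k=3: a=2, p=417, q=44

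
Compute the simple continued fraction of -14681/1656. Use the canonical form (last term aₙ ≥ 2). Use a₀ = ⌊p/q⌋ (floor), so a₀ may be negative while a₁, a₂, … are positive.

[-9; 7, 2, 2, 1, 7, 4]

-14681 = -9·1656 + 223
1656 = 7·223 + 95
223 = 2·95 + 33
95 = 2·33 + 29
33 = 1·29 + 4
29 = 7·4 + 1
4 = 4·1 + 0  (stop)
So -14681/1656 = [-9; 7, 2, 2, 1, 7, 4].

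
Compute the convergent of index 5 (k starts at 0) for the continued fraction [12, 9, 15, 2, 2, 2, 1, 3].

Using pₖ = aₖpₖ₋₁ + pₖ₋₂, qₖ = aₖqₖ₋₁ + qₖ₋₂ (with p₋₁=1, p₋₂=0, q₋₁=0, q₋₂=1):
  k=0: a=12, p=12, q=1
  k=1: a=9, p=109, q=9
  k=2: a=15, p=1647, q=136
  k=3: a=2, p=3403, q=281
  k=4: a=2, p=8453, q=698
  k=5: a=2, p=20309, q=1677

20309/1677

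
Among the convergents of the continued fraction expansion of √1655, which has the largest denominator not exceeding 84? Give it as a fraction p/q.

√1655 = [40; 1, 2, 7, 16, 7, 2, 1, 80, …] (period length 8).
Convergents:
  p_0/q_0 = 40/1
  p_1/q_1 = 41/1
  p_2/q_2 = 122/3
  p_3/q_3 = 895/22
  p_4/q_4 = 14442/355
q_3 = 22 ≤ 84 < 355 = q_4, so the answer is 895/22.

895/22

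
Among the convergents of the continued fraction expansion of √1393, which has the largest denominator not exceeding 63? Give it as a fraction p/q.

1157/31

√1393 = [37; 3, 10, 3, 74, …] (period length 4).
Convergents:
  p_0/q_0 = 37/1
  p_1/q_1 = 112/3
  p_2/q_2 = 1157/31
  p_3/q_3 = 3583/96
q_2 = 31 ≤ 63 < 96 = q_3, so the answer is 1157/31.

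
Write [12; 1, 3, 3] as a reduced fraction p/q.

166/13

Fold from the inside: start with 3/1.
  3 + 1/3 = 10/3
  1 + 3/10 = 13/10
  12 + 10/13 = 166/13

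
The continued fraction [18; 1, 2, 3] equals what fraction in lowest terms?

Using pₖ = aₖpₖ₋₁ + pₖ₋₂ and qₖ = aₖqₖ₋₁ + qₖ₋₂:
  k=0: a=18, p=18, q=1
  k=1: a=1, p=19, q=1
  k=2: a=2, p=56, q=3
  k=3: a=3, p=187, q=10

187/10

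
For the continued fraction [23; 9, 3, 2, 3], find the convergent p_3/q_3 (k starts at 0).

1502/65

Using pₖ = aₖpₖ₋₁ + pₖ₋₂, qₖ = aₖqₖ₋₁ + qₖ₋₂ (with p₋₁=1, p₋₂=0, q₋₁=0, q₋₂=1):
  k=0: a=23, p=23, q=1
  k=1: a=9, p=208, q=9
  k=2: a=3, p=647, q=28
  k=3: a=2, p=1502, q=65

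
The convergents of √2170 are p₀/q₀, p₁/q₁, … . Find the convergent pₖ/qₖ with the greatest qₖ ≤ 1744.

52313/1123

√2170 = [46; 1, 1, 2, 1, 1, 92, …] (period length 6).
Convergents:
  p_0/q_0 = 46/1
  p_1/q_1 = 47/1
  p_2/q_2 = 93/2
  p_3/q_3 = 233/5
  p_4/q_4 = 326/7
  p_5/q_5 = 559/12
  p_6/q_6 = 51754/1111
  p_7/q_7 = 52313/1123
  p_8/q_8 = 104067/2234
q_7 = 1123 ≤ 1744 < 2234 = q_8, so the answer is 52313/1123.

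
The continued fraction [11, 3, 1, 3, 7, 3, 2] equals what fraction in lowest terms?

Fold from the inside: start with 2/1.
  3 + 1/2 = 7/2
  7 + 2/7 = 51/7
  3 + 7/51 = 160/51
  1 + 51/160 = 211/160
  3 + 160/211 = 793/211
  11 + 211/793 = 8934/793

8934/793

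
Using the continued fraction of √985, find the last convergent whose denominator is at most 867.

√985 = [31; 2, 1, 1, 2, 62, …] (period length 5).
Convergents:
  p_0/q_0 = 31/1
  p_1/q_1 = 63/2
  p_2/q_2 = 94/3
  p_3/q_3 = 157/5
  p_4/q_4 = 408/13
  p_5/q_5 = 25453/811
  p_6/q_6 = 51314/1635
q_5 = 811 ≤ 867 < 1635 = q_6, so the answer is 25453/811.

25453/811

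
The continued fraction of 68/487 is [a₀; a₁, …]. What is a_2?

6

68 = 0·487 + 68   →  a_0 = 0
487 = 7·68 + 11   →  a_1 = 7
68 = 6·11 + 2   →  a_2 = 6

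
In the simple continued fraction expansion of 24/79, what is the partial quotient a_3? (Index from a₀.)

2

24 = 0·79 + 24   →  a_0 = 0
79 = 3·24 + 7   →  a_1 = 3
24 = 3·7 + 3   →  a_2 = 3
7 = 2·3 + 1   →  a_3 = 2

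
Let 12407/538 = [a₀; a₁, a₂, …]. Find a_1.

16

12407 = 23·538 + 33   →  a_0 = 23
538 = 16·33 + 10   →  a_1 = 16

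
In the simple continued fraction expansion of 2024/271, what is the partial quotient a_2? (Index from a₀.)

2024 = 7·271 + 127   →  a_0 = 7
271 = 2·127 + 17   →  a_1 = 2
127 = 7·17 + 8   →  a_2 = 7

7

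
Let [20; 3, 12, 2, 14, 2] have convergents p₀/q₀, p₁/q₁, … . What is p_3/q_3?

1565/77

Using pₖ = aₖpₖ₋₁ + pₖ₋₂, qₖ = aₖqₖ₋₁ + qₖ₋₂ (with p₋₁=1, p₋₂=0, q₋₁=0, q₋₂=1):
  k=0: a=20, p=20, q=1
  k=1: a=3, p=61, q=3
  k=2: a=12, p=752, q=37
  k=3: a=2, p=1565, q=77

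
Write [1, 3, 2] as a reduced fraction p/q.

Fold from the inside: start with 2/1.
  3 + 1/2 = 7/2
  1 + 2/7 = 9/7

9/7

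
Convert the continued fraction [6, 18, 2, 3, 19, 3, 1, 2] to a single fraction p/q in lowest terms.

168036/27755

Using pₖ = aₖpₖ₋₁ + pₖ₋₂ and qₖ = aₖqₖ₋₁ + qₖ₋₂:
  k=0: a=6, p=6, q=1
  k=1: a=18, p=109, q=18
  k=2: a=2, p=224, q=37
  k=3: a=3, p=781, q=129
  k=4: a=19, p=15063, q=2488
  k=5: a=3, p=45970, q=7593
  k=6: a=1, p=61033, q=10081
  k=7: a=2, p=168036, q=27755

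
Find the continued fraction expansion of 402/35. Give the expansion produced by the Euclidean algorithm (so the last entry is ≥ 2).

402 = 11·35 + 17
35 = 2·17 + 1
17 = 17·1 + 0  (stop)
So 402/35 = [11; 2, 17].

[11; 2, 17]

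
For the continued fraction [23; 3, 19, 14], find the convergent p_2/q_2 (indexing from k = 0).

Using pₖ = aₖpₖ₋₁ + pₖ₋₂, qₖ = aₖqₖ₋₁ + qₖ₋₂ (with p₋₁=1, p₋₂=0, q₋₁=0, q₋₂=1):
  k=0: a=23, p=23, q=1
  k=1: a=3, p=70, q=3
  k=2: a=19, p=1353, q=58

1353/58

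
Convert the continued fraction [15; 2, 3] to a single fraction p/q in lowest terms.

Using pₖ = aₖpₖ₋₁ + pₖ₋₂ and qₖ = aₖqₖ₋₁ + qₖ₋₂:
  k=0: a=15, p=15, q=1
  k=1: a=2, p=31, q=2
  k=2: a=3, p=108, q=7

108/7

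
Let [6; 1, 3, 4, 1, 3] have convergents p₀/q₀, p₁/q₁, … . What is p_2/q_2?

Using pₖ = aₖpₖ₋₁ + pₖ₋₂, qₖ = aₖqₖ₋₁ + qₖ₋₂ (with p₋₁=1, p₋₂=0, q₋₁=0, q₋₂=1):
  k=0: a=6, p=6, q=1
  k=1: a=1, p=7, q=1
  k=2: a=3, p=27, q=4

27/4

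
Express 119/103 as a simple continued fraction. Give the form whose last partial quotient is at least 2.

[1; 6, 2, 3, 2]

119 = 1×103 + 16
103 = 6×16 + 7
16 = 2×7 + 2
7 = 3×2 + 1
2 = 2×1 + 0  (stop)
So 119/103 = [1; 6, 2, 3, 2].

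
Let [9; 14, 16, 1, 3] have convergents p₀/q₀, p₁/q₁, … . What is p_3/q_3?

2168/239

Using pₖ = aₖpₖ₋₁ + pₖ₋₂, qₖ = aₖqₖ₋₁ + qₖ₋₂ (with p₋₁=1, p₋₂=0, q₋₁=0, q₋₂=1):
  k=0: a=9, p=9, q=1
  k=1: a=14, p=127, q=14
  k=2: a=16, p=2041, q=225
  k=3: a=1, p=2168, q=239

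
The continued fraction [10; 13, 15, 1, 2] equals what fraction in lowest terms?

Fold from the inside: start with 2/1.
  1 + 1/2 = 3/2
  15 + 2/3 = 47/3
  13 + 3/47 = 614/47
  10 + 47/614 = 6187/614

6187/614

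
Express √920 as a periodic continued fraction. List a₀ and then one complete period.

[30; 3, 60]

a₀ = ⌊√920⌋ = 30.
With m₀=0, d₀=1 and mₖ₊₁ = dₖaₖ − mₖ, dₖ₊₁ = (n − mₖ₊₁²)/dₖ, aₖ₊₁ = ⌊(a₀+mₖ₊₁)/dₖ₊₁⌋:
  k=1: m=30, d=20, a=3
  k=2: m=30, d=1, a=60
d=1 and a=2a₀=60 at k=2, so the next step gives (m, d) = (30, 20) again — its k=1 value — and the period has length 2.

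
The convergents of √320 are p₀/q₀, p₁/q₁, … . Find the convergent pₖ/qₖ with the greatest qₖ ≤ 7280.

√320 = [17; 1, 7, 1, 34, …] (period length 4).
Convergents:
  p_0/q_0 = 17/1
  p_1/q_1 = 18/1
  p_2/q_2 = 143/8
  p_3/q_3 = 161/9
  p_4/q_4 = 5617/314
  p_5/q_5 = 5778/323
  p_6/q_6 = 46063/2575
  p_7/q_7 = 51841/2898
  p_8/q_8 = 1808657/101107
q_7 = 2898 ≤ 7280 < 101107 = q_8, so the answer is 51841/2898.

51841/2898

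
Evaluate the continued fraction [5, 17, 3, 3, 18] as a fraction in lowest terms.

16013/3166

Fold from the inside: start with 18/1.
  3 + 1/18 = 55/18
  3 + 18/55 = 183/55
  17 + 55/183 = 3166/183
  5 + 183/3166 = 16013/3166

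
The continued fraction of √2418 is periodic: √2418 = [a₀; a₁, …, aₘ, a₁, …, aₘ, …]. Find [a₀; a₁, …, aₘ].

[49; 5, 1, 3, 2, 3, 1, 5, 98]

a₀ = ⌊√2418⌋ = 49.
With m₀=0, d₀=1 and mₖ₊₁ = dₖaₖ − mₖ, dₖ₊₁ = (n − mₖ₊₁²)/dₖ, aₖ₊₁ = ⌊(a₀+mₖ₊₁)/dₖ₊₁⌋:
  k=1: m=49, d=17, a=5
  k=2: m=36, d=66, a=1
  k=3: m=30, d=23, a=3
  k=4: m=39, d=39, a=2
  k=5: m=39, d=23, a=3
  k=6: m=30, d=66, a=1
  k=7: m=36, d=17, a=5
  k=8: m=49, d=1, a=98
d=1 and a=2a₀=98 at k=8, so the next step gives (m, d) = (49, 17) again — its k=1 value — and the period has length 8.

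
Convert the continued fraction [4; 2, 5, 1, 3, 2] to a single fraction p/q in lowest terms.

504/113

Fold from the inside: start with 2/1.
  3 + 1/2 = 7/2
  1 + 2/7 = 9/7
  5 + 7/9 = 52/9
  2 + 9/52 = 113/52
  4 + 52/113 = 504/113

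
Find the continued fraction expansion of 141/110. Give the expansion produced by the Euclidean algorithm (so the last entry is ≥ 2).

141 = 1*110 + 31
110 = 3*31 + 17
31 = 1*17 + 14
17 = 1*14 + 3
14 = 4*3 + 2
3 = 1*2 + 1
2 = 2*1 + 0  (stop)
So 141/110 = [1; 3, 1, 1, 4, 1, 2].

[1; 3, 1, 1, 4, 1, 2]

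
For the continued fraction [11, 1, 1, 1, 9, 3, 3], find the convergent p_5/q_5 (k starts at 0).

Using pₖ = aₖpₖ₋₁ + pₖ₋₂, qₖ = aₖqₖ₋₁ + qₖ₋₂ (with p₋₁=1, p₋₂=0, q₋₁=0, q₋₂=1):
  k=0: a=11, p=11, q=1
  k=1: a=1, p=12, q=1
  k=2: a=1, p=23, q=2
  k=3: a=1, p=35, q=3
  k=4: a=9, p=338, q=29
  k=5: a=3, p=1049, q=90

1049/90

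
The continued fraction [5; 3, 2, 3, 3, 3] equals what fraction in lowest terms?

Fold from the inside: start with 3/1.
  3 + 1/3 = 10/3
  3 + 3/10 = 33/10
  2 + 10/33 = 76/33
  3 + 33/76 = 261/76
  5 + 76/261 = 1381/261

1381/261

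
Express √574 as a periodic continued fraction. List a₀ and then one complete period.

[23; 1, 22, 1, 46]

a₀ = ⌊√574⌋ = 23.
With m₀=0, d₀=1 and mₖ₊₁ = dₖaₖ − mₖ, dₖ₊₁ = (n − mₖ₊₁²)/dₖ, aₖ₊₁ = ⌊(a₀+mₖ₊₁)/dₖ₊₁⌋:
  k=1: m=23, d=45, a=1
  k=2: m=22, d=2, a=22
  k=3: m=22, d=45, a=1
  k=4: m=23, d=1, a=46
d=1 and a=2a₀=46 at k=4, so the next step gives (m, d) = (23, 45) again — its k=1 value — and the period has length 4.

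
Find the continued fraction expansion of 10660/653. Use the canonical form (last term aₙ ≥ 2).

[16; 3, 12, 2, 8]

10660 = 16·653 + 212
653 = 3·212 + 17
212 = 12·17 + 8
17 = 2·8 + 1
8 = 8·1 + 0  (stop)
So 10660/653 = [16; 3, 12, 2, 8].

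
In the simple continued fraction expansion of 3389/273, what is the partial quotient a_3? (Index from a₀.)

3389 = 12·273 + 113   →  a_0 = 12
273 = 2·113 + 47   →  a_1 = 2
113 = 2·47 + 19   →  a_2 = 2
47 = 2·19 + 9   →  a_3 = 2

2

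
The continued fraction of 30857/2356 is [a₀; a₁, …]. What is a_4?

30857 = 13·2356 + 229   →  a_0 = 13
2356 = 10·229 + 66   →  a_1 = 10
229 = 3·66 + 31   →  a_2 = 3
66 = 2·31 + 4   →  a_3 = 2
31 = 7·4 + 3   →  a_4 = 7

7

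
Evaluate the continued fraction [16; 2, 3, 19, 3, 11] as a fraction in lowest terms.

Fold from the inside: start with 11/1.
  3 + 1/11 = 34/11
  19 + 11/34 = 657/34
  3 + 34/657 = 2005/657
  2 + 657/2005 = 4667/2005
  16 + 2005/4667 = 76677/4667

76677/4667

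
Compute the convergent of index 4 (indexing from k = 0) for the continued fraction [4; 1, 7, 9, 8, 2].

2887/592

Using pₖ = aₖpₖ₋₁ + pₖ₋₂, qₖ = aₖqₖ₋₁ + qₖ₋₂ (with p₋₁=1, p₋₂=0, q₋₁=0, q₋₂=1):
  k=0: a=4, p=4, q=1
  k=1: a=1, p=5, q=1
  k=2: a=7, p=39, q=8
  k=3: a=9, p=356, q=73
  k=4: a=8, p=2887, q=592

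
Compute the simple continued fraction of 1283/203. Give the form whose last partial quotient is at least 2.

1283 = 6*203 + 65
203 = 3*65 + 8
65 = 8*8 + 1
8 = 8*1 + 0  (stop)
So 1283/203 = [6; 3, 8, 8].

[6; 3, 8, 8]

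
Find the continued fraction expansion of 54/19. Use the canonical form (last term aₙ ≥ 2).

[2; 1, 5, 3]

54 = 2·19 + 16
19 = 1·16 + 3
16 = 5·3 + 1
3 = 3·1 + 0  (stop)
So 54/19 = [2; 1, 5, 3].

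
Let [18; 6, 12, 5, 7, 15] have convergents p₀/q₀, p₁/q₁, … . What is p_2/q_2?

Using pₖ = aₖpₖ₋₁ + pₖ₋₂, qₖ = aₖqₖ₋₁ + qₖ₋₂ (with p₋₁=1, p₋₂=0, q₋₁=0, q₋₂=1):
  k=0: a=18, p=18, q=1
  k=1: a=6, p=109, q=6
  k=2: a=12, p=1326, q=73

1326/73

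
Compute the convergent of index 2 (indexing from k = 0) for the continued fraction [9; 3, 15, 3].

Using pₖ = aₖpₖ₋₁ + pₖ₋₂, qₖ = aₖqₖ₋₁ + qₖ₋₂ (with p₋₁=1, p₋₂=0, q₋₁=0, q₋₂=1):
  k=0: a=9, p=9, q=1
  k=1: a=3, p=28, q=3
  k=2: a=15, p=429, q=46

429/46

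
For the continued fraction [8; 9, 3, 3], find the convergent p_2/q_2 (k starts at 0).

227/28

Using pₖ = aₖpₖ₋₁ + pₖ₋₂, qₖ = aₖqₖ₋₁ + qₖ₋₂ (with p₋₁=1, p₋₂=0, q₋₁=0, q₋₂=1):
  k=0: a=8, p=8, q=1
  k=1: a=9, p=73, q=9
  k=2: a=3, p=227, q=28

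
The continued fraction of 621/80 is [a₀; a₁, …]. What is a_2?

3

621 = 7·80 + 61   →  a_0 = 7
80 = 1·61 + 19   →  a_1 = 1
61 = 3·19 + 4   →  a_2 = 3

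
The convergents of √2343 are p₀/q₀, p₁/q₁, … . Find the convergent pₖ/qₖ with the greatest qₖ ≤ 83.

2033/42

√2343 = [48; 2, 2, 8, 2, 2, 96, …] (period length 6).
Convergents:
  p_0/q_0 = 48/1
  p_1/q_1 = 97/2
  p_2/q_2 = 242/5
  p_3/q_3 = 2033/42
  p_4/q_4 = 4308/89
q_3 = 42 ≤ 83 < 89 = q_4, so the answer is 2033/42.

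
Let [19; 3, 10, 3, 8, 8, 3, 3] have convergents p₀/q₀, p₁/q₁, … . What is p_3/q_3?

1855/96

Using pₖ = aₖpₖ₋₁ + pₖ₋₂, qₖ = aₖqₖ₋₁ + qₖ₋₂ (with p₋₁=1, p₋₂=0, q₋₁=0, q₋₂=1):
  k=0: a=19, p=19, q=1
  k=1: a=3, p=58, q=3
  k=2: a=10, p=599, q=31
  k=3: a=3, p=1855, q=96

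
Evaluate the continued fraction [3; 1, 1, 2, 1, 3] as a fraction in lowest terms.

Fold from the inside: start with 3/1.
  1 + 1/3 = 4/3
  2 + 3/4 = 11/4
  1 + 4/11 = 15/11
  1 + 11/15 = 26/15
  3 + 15/26 = 93/26

93/26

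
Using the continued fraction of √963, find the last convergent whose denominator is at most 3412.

√963 = [31; 31, 62, …] (period length 2).
Convergents:
  p_0/q_0 = 31/1
  p_1/q_1 = 962/31
  p_2/q_2 = 59675/1923
  p_3/q_3 = 1850887/59644
q_2 = 1923 ≤ 3412 < 59644 = q_3, so the answer is 59675/1923.

59675/1923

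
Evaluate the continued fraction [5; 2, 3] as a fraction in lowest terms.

Fold from the inside: start with 3/1.
  2 + 1/3 = 7/3
  5 + 3/7 = 38/7

38/7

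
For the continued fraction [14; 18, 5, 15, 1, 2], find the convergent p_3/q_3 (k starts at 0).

Using pₖ = aₖpₖ₋₁ + pₖ₋₂, qₖ = aₖqₖ₋₁ + qₖ₋₂ (with p₋₁=1, p₋₂=0, q₋₁=0, q₋₂=1):
  k=0: a=14, p=14, q=1
  k=1: a=18, p=253, q=18
  k=2: a=5, p=1279, q=91
  k=3: a=15, p=19438, q=1383

19438/1383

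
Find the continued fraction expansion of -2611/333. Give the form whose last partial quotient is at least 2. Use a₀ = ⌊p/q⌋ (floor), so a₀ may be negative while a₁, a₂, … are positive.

[-8; 6, 3, 1, 1, 7]

-2611 = -8×333 + 53
333 = 6×53 + 15
53 = 3×15 + 8
15 = 1×8 + 7
8 = 1×7 + 1
7 = 7×1 + 0  (stop)
So -2611/333 = [-8; 6, 3, 1, 1, 7].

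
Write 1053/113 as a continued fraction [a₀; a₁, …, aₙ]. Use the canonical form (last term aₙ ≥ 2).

[9; 3, 7, 5]

1053 = 9*113 + 36
113 = 3*36 + 5
36 = 7*5 + 1
5 = 5*1 + 0  (stop)
So 1053/113 = [9; 3, 7, 5].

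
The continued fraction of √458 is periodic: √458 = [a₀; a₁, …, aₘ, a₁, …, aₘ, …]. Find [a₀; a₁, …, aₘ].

a₀ = ⌊√458⌋ = 21.
With m₀=0, d₀=1 and mₖ₊₁ = dₖaₖ − mₖ, dₖ₊₁ = (n − mₖ₊₁²)/dₖ, aₖ₊₁ = ⌊(a₀+mₖ₊₁)/dₖ₊₁⌋:
  k=1: m=21, d=17, a=2
  k=2: m=13, d=17, a=2
  k=3: m=21, d=1, a=42
d=1 and a=2a₀=42 at k=3, so the next step gives (m, d) = (21, 17) again — its k=1 value — and the period has length 3.

[21; 2, 2, 42]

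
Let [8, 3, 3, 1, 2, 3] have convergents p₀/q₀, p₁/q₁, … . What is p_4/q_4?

Using pₖ = aₖpₖ₋₁ + pₖ₋₂, qₖ = aₖqₖ₋₁ + qₖ₋₂ (with p₋₁=1, p₋₂=0, q₋₁=0, q₋₂=1):
  k=0: a=8, p=8, q=1
  k=1: a=3, p=25, q=3
  k=2: a=3, p=83, q=10
  k=3: a=1, p=108, q=13
  k=4: a=2, p=299, q=36

299/36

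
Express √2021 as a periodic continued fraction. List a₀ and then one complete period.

a₀ = ⌊√2021⌋ = 44.
With m₀=0, d₀=1 and mₖ₊₁ = dₖaₖ − mₖ, dₖ₊₁ = (n − mₖ₊₁²)/dₖ, aₖ₊₁ = ⌊(a₀+mₖ₊₁)/dₖ₊₁⌋:
  k=1: m=44, d=85, a=1
  k=2: m=41, d=4, a=21
  k=3: m=43, d=43, a=2
  k=4: m=43, d=4, a=21
  k=5: m=41, d=85, a=1
  k=6: m=44, d=1, a=88
d=1 and a=2a₀=88 at k=6, so the next step gives (m, d) = (44, 85) again — its k=1 value — and the period has length 6.

[44; 1, 21, 2, 21, 1, 88]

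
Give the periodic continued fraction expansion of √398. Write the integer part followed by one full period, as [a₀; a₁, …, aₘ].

[19; 1, 18, 1, 38]

a₀ = ⌊√398⌋ = 19.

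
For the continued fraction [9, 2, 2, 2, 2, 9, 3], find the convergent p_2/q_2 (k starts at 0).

47/5

Using pₖ = aₖpₖ₋₁ + pₖ₋₂, qₖ = aₖqₖ₋₁ + qₖ₋₂ (with p₋₁=1, p₋₂=0, q₋₁=0, q₋₂=1):
  k=0: a=9, p=9, q=1
  k=1: a=2, p=19, q=2
  k=2: a=2, p=47, q=5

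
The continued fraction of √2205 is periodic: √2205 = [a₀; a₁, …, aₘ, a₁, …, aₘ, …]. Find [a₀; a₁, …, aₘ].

a₀ = ⌊√2205⌋ = 46.
With m₀=0, d₀=1 and mₖ₊₁ = dₖaₖ − mₖ, dₖ₊₁ = (n − mₖ₊₁²)/dₖ, aₖ₊₁ = ⌊(a₀+mₖ₊₁)/dₖ₊₁⌋:
  k=1: m=46, d=89, a=1
  k=2: m=43, d=4, a=22
  k=3: m=45, d=45, a=2
  k=4: m=45, d=4, a=22
  k=5: m=43, d=89, a=1
  k=6: m=46, d=1, a=92
d=1 and a=2a₀=92 at k=6, so the next step gives (m, d) = (46, 89) again — its k=1 value — and the period has length 6.

[46; 1, 22, 2, 22, 1, 92]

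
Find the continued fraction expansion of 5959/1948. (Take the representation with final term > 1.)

5959 = 3×1948 + 115
1948 = 16×115 + 108
115 = 1×108 + 7
108 = 15×7 + 3
7 = 2×3 + 1
3 = 3×1 + 0  (stop)
So 5959/1948 = [3; 16, 1, 15, 2, 3].

[3; 16, 1, 15, 2, 3]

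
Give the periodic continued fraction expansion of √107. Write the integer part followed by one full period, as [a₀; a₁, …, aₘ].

a₀ = ⌊√107⌋ = 10.
With m₀=0, d₀=1 and mₖ₊₁ = dₖaₖ − mₖ, dₖ₊₁ = (n − mₖ₊₁²)/dₖ, aₖ₊₁ = ⌊(a₀+mₖ₊₁)/dₖ₊₁⌋:
  k=1: m=10, d=7, a=2
  k=2: m=4, d=13, a=1
  k=3: m=9, d=2, a=9
  k=4: m=9, d=13, a=1
  k=5: m=4, d=7, a=2
  k=6: m=10, d=1, a=20
d=1 and a=2a₀=20 at k=6, so the next step gives (m, d) = (10, 7) again — its k=1 value — and the period has length 6.

[10; 2, 1, 9, 1, 2, 20]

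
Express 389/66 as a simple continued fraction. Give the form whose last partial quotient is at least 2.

389 = 5*66 + 59
66 = 1*59 + 7
59 = 8*7 + 3
7 = 2*3 + 1
3 = 3*1 + 0  (stop)
So 389/66 = [5; 1, 8, 2, 3].

[5; 1, 8, 2, 3]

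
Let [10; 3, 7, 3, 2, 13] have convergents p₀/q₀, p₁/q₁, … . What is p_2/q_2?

Using pₖ = aₖpₖ₋₁ + pₖ₋₂, qₖ = aₖqₖ₋₁ + qₖ₋₂ (with p₋₁=1, p₋₂=0, q₋₁=0, q₋₂=1):
  k=0: a=10, p=10, q=1
  k=1: a=3, p=31, q=3
  k=2: a=7, p=227, q=22

227/22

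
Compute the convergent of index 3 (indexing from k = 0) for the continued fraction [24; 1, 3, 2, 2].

Using pₖ = aₖpₖ₋₁ + pₖ₋₂, qₖ = aₖqₖ₋₁ + qₖ₋₂ (with p₋₁=1, p₋₂=0, q₋₁=0, q₋₂=1):
  k=0: a=24, p=24, q=1
  k=1: a=1, p=25, q=1
  k=2: a=3, p=99, q=4
  k=3: a=2, p=223, q=9

223/9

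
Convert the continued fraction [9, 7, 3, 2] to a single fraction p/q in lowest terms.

466/51

Using pₖ = aₖpₖ₋₁ + pₖ₋₂ and qₖ = aₖqₖ₋₁ + qₖ₋₂:
  k=0: a=9, p=9, q=1
  k=1: a=7, p=64, q=7
  k=2: a=3, p=201, q=22
  k=3: a=2, p=466, q=51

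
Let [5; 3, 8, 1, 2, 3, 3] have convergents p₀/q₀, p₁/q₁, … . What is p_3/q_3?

Using pₖ = aₖpₖ₋₁ + pₖ₋₂, qₖ = aₖqₖ₋₁ + qₖ₋₂ (with p₋₁=1, p₋₂=0, q₋₁=0, q₋₂=1):
  k=0: a=5, p=5, q=1
  k=1: a=3, p=16, q=3
  k=2: a=8, p=133, q=25
  k=3: a=1, p=149, q=28

149/28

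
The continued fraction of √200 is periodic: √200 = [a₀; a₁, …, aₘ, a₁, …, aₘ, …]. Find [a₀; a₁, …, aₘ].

[14; 7, 28]

a₀ = ⌊√200⌋ = 14.
With m₀=0, d₀=1 and mₖ₊₁ = dₖaₖ − mₖ, dₖ₊₁ = (n − mₖ₊₁²)/dₖ, aₖ₊₁ = ⌊(a₀+mₖ₊₁)/dₖ₊₁⌋:
  k=1: m=14, d=4, a=7
  k=2: m=14, d=1, a=28
d=1 and a=2a₀=28 at k=2, so the next step gives (m, d) = (14, 4) again — its k=1 value — and the period has length 2.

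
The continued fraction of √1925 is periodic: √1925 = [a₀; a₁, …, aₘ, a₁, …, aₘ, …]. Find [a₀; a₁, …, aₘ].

[43; 1, 6, 1, 86]

a₀ = ⌊√1925⌋ = 43.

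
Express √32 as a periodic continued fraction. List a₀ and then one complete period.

[5; 1, 1, 1, 10]

a₀ = ⌊√32⌋ = 5.
With m₀=0, d₀=1 and mₖ₊₁ = dₖaₖ − mₖ, dₖ₊₁ = (n − mₖ₊₁²)/dₖ, aₖ₊₁ = ⌊(a₀+mₖ₊₁)/dₖ₊₁⌋:
  k=1: m=5, d=7, a=1
  k=2: m=2, d=4, a=1
  k=3: m=2, d=7, a=1
  k=4: m=5, d=1, a=10
d=1 and a=2a₀=10 at k=4, so the next step gives (m, d) = (5, 7) again — its k=1 value — and the period has length 4.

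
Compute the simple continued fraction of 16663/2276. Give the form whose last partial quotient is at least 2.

16663 = 7*2276 + 731
2276 = 3*731 + 83
731 = 8*83 + 67
83 = 1*67 + 16
67 = 4*16 + 3
16 = 5*3 + 1
3 = 3*1 + 0  (stop)
So 16663/2276 = [7; 3, 8, 1, 4, 5, 3].

[7; 3, 8, 1, 4, 5, 3]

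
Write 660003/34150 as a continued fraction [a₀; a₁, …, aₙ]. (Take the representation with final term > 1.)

660003 = 19·34150 + 11153
34150 = 3·11153 + 691
11153 = 16·691 + 97
691 = 7·97 + 12
97 = 8·12 + 1
12 = 12·1 + 0  (stop)
So 660003/34150 = [19; 3, 16, 7, 8, 12].

[19; 3, 16, 7, 8, 12]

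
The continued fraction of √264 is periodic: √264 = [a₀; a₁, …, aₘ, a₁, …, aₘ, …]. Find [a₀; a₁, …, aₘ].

[16; 4, 32]

a₀ = ⌊√264⌋ = 16.
With m₀=0, d₀=1 and mₖ₊₁ = dₖaₖ − mₖ, dₖ₊₁ = (n − mₖ₊₁²)/dₖ, aₖ₊₁ = ⌊(a₀+mₖ₊₁)/dₖ₊₁⌋:
  k=1: m=16, d=8, a=4
  k=2: m=16, d=1, a=32
d=1 and a=2a₀=32 at k=2, so the next step gives (m, d) = (16, 8) again — its k=1 value — and the period has length 2.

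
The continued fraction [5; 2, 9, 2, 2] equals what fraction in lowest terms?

542/99

Fold from the inside: start with 2/1.
  2 + 1/2 = 5/2
  9 + 2/5 = 47/5
  2 + 5/47 = 99/47
  5 + 47/99 = 542/99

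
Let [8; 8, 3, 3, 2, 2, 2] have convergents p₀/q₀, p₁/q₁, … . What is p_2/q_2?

Using pₖ = aₖpₖ₋₁ + pₖ₋₂, qₖ = aₖqₖ₋₁ + qₖ₋₂ (with p₋₁=1, p₋₂=0, q₋₁=0, q₋₂=1):
  k=0: a=8, p=8, q=1
  k=1: a=8, p=65, q=8
  k=2: a=3, p=203, q=25

203/25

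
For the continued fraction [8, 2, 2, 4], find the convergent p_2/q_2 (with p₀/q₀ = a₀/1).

42/5

Using pₖ = aₖpₖ₋₁ + pₖ₋₂, qₖ = aₖqₖ₋₁ + qₖ₋₂ (with p₋₁=1, p₋₂=0, q₋₁=0, q₋₂=1):
  k=0: a=8, p=8, q=1
  k=1: a=2, p=17, q=2
  k=2: a=2, p=42, q=5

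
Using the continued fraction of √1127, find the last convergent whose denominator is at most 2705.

55224/1645

√1127 = [33; 1, 1, 3, 33, 3, 1, 1, 66, …] (period length 8).
Convergents:
  p_0/q_0 = 33/1
  p_1/q_1 = 34/1
  p_2/q_2 = 67/2
  p_3/q_3 = 235/7
  p_4/q_4 = 7822/233
  p_5/q_5 = 23701/706
  p_6/q_6 = 31523/939
  p_7/q_7 = 55224/1645
  p_8/q_8 = 3676307/109509
q_7 = 1645 ≤ 2705 < 109509 = q_8, so the answer is 55224/1645.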